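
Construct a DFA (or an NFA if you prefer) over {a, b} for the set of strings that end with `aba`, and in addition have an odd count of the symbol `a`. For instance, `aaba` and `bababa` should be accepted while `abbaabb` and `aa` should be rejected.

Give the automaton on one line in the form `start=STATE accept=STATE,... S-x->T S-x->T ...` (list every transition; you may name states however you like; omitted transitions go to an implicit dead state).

Run two small machines in parallel and take their product. The first has 4 states tracking how much of the suffix `aba` has currently been matched; the second has 2 states tracking the count of `a`s modulo 2. A product state is a pair (one from each), accepting exactly when both do. Equivalent product states are then merged.
A 5-state machine:
        a   b  
>  S0   S1  S0 
   S1   S2  S1 
   S2   S1  S3 
   S3   S4  S0 
 * S4   S2  S1 
(> = start, * = accepting)

start=S0 accept=S4 S0-a->S1 S0-b->S0 S1-a->S2 S1-b->S1 S2-a->S1 S2-b->S3 S3-a->S4 S3-b->S0 S4-a->S2 S4-b->S1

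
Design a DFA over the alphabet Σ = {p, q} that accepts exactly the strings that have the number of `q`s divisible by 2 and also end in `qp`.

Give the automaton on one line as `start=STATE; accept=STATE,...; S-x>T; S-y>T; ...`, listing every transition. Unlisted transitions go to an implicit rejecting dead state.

Run two small machines in parallel and take their product. One (2 states) tracks the count of `q`s modulo 2; the other (3 states) tracks how much of the suffix `qp` has currently been matched. Each combined state is a pair, one component from each; accept when both components accept.
        p   q  
>  s0   s0  s1 
   s1   s2  s3 
   s2   s4  s3 
   s3   s5  s1 
   s4   s4  s3 
 * s5   s0  s1 
(> = start, * = accepting)

start=s0; accept=s5; s0-p>s0; s0-q>s1; s1-p>s2; s1-q>s3; s2-p>s4; s2-q>s3; s3-p>s5; s3-q>s1; s4-p>s4; s4-q>s3; s5-p>s0; s5-q>s1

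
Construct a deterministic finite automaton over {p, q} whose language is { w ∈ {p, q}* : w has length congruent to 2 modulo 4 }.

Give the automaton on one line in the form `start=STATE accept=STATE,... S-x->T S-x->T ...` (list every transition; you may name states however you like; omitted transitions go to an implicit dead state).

start=A accept=C A-p->B A-q->B B-p->C B-q->C C-p->D C-q->D D-p->A D-q->A

Only the length mod 4 matters, so use a 4-cycle: from any state, every input symbol moves to the next state, wrapping D back to A. Mark C accepting.
With 4 states:
       p  q 
>  A   B  B 
   B   C  C 
 * C   D  D 
   D   A  A 
(> = start, * = accepting)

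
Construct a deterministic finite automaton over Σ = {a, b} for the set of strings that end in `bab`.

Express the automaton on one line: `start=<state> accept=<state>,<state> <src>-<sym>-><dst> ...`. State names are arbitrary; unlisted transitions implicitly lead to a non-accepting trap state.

Let each state record the length of the longest suffix of the input read so far that is also a prefix of `bab`. q1 means the last symbol is `b`; q2 means the last 2 symbols are `ba`; q3 means the last 3 symbols are `bab`. Accept only at q3, where the string currently ends in `bab`.
A 4-state machine:
        a   b  
>  q0   q0  q1 
   q1   q2  q1 
   q2   q0  q3 
 * q3   q2  q1 
(> = start, * = accepting)

start=q0 accept=q3 q0-a->q0 q0-b->q1 q1-a->q2 q1-b->q1 q2-a->q0 q2-b->q3 q3-a->q2 q3-b->q1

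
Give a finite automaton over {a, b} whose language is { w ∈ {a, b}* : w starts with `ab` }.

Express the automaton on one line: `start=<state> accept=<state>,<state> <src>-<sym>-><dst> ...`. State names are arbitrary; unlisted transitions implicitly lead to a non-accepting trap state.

Walk along `ab` while the input agrees: from s0 take `a` to s1, and so on. Any deviation drops to the rejecting sink s3. Once s2 is reached the prefix is confirmed and every continuation is accepted.
With 4 states:
        a   b  
>  s0   s1  s3 
   s1   s3  s2 
 * s2   s2  s2 
   s3   s3  s3 
(> = start, * = accepting)

start=s0 accept=s2 s0-a->s1 s0-b->s3 s1-a->s3 s1-b->s2 s2-a->s2 s2-b->s2 s3-a->s3 s3-b->s3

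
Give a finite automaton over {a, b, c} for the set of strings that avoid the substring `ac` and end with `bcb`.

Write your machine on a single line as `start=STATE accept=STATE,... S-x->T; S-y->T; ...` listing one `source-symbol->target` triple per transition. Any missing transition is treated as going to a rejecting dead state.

Build one automaton per condition and run them in lockstep. One (3 states) tracks partial matches of the forbidden pattern `ac`; the other (4 states) tracks how much of the suffix `bcb` has currently been matched. Each combined state is a pair, one component from each; accept when both components accept.
With 9 states:
        a   b   c  
>  q0   q1  q2  q0 
   q1   q1  q2  q3 
   q2   q1  q2  q4 
   q3   q3  q5  q3 
   q4   q1  q6  q0 
   q5   q3  q5  q7 
 * q6   q1  q2  q4 
   q7   q3  q8  q3 
   q8   q3  q5  q7 
(> = start, * = accepting)

start=q0; accept=q6; q0-a->q1; q0-b->q2; q0-c->q0; q1-a->q1; q1-b->q2; q1-c->q3; q2-a->q1; q2-b->q2; q2-c->q4; q3-a->q3; q3-b->q5; q3-c->q3; q4-a->q1; q4-b->q6; q4-c->q0; q5-a->q3; q5-b->q5; q5-c->q7; q6-a->q1; q6-b->q2; q6-c->q4; q7-a->q3; q7-b->q8; q7-c->q3; q8-a->q3; q8-b->q5; q8-c->q7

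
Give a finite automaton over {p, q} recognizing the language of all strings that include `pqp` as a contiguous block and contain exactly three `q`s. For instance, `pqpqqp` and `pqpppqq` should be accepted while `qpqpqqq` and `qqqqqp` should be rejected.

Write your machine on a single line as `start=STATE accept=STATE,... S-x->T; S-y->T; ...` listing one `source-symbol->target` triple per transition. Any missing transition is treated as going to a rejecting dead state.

Run two small machines in parallel and take their product. One (4 states) tracks whether and how much of `pqp` has been seen; the other (5 states) tracks the count of `q`s, saturating at 4. Each combined state is a pair, one component from each; accept when both components accept.
With 18 states:
       p  q 
>  A   B  C 
   B   B  D 
   C   E  F 
   D   G  F 
   E   E  H 
   F   I  J 
   G   G  K 
   H   K  J 
   I   I  L 
   J   M  N 
   K   K  O 
   L   O  N 
   M   M  P 
   N   Q  N 
 * O   O  R 
   P   R  N 
   Q   Q  P 
   R   R  R 
(> = start, * = accepting)

start=A; accept=O; A-p->B; A-q->C; B-p->B; B-q->D; C-p->E; C-q->F; D-p->G; D-q->F; E-p->E; E-q->H; F-p->I; F-q->J; G-p->G; G-q->K; H-p->K; H-q->J; I-p->I; I-q->L; J-p->M; J-q->N; K-p->K; K-q->O; L-p->O; L-q->N; M-p->M; M-q->P; N-p->Q; N-q->N; O-p->O; O-q->R; P-p->R; P-q->N; Q-p->Q; Q-q->P; R-p->R; R-q->R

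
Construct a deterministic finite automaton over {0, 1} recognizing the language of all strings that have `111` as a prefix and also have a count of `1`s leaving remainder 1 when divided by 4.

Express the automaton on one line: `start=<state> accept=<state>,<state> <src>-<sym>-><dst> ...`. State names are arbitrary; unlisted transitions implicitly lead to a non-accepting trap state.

Build one automaton per condition and run them in lockstep. The first has 5 states tracking whether the input so far still matches the prefix `111`; the second has 4 states tracking the count of `1`s modulo 4. A product state is a pair (one from each), accepting exactly when both do. After merging equivalent states the machine shrinks.
8 states suffice.
        0   1  
>  q0   q1  q2 
   q1   q1  q1 
   q2   q1  q3 
   q3   q1  q4 
   q4   q4  q5 
   q5   q5  q6 
 * q6   q6  q7 
   q7   q7  q4 
(> = start, * = accepting)

start=q0 accept=q6 q0-0->q1 q0-1->q2 q1-0->q1 q1-1->q1 q2-0->q1 q2-1->q3 q3-0->q1 q3-1->q4 q4-0->q4 q4-1->q5 q5-0->q5 q5-1->q6 q6-0->q6 q6-1->q7 q7-0->q7 q7-1->q4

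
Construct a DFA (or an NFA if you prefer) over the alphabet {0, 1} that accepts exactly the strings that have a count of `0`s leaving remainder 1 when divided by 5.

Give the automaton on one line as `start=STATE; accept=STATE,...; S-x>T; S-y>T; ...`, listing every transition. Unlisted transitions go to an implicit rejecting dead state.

The only thing that matters is how many `0`s have appeared, reduced mod 5. Use one state per residue: A for 0, …, E for 4. Reading `0` moves to the next residue; anything else stays put. B is accepting.
A 5-state machine:
       0  1 
>  A   B  A 
 * B   C  B 
   C   D  C 
   D   E  D 
   E   A  E 
(> = start, * = accepting)

start=A; accept=B; A-0>B; A-1>A; B-0>C; B-1>B; C-0>D; C-1>C; D-0>E; D-1>D; E-0>A; E-1>E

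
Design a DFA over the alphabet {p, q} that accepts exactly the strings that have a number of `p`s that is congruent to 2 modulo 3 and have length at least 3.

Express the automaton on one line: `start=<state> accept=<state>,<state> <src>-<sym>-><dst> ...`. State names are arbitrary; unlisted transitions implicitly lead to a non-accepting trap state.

Run two small machines in parallel and take their product. The first has 3 states tracking the count of `p`s modulo 3; the second has 5 states tracking the input length, saturating at 4. A product state is a pair (one from each), accepting exactly when both do.
          p    q  
>  S0     S1   S2 
   S1     S3   S4 
   S2     S4   S5 
   S3     S6   S7 
   S4     S7   S8 
   S5     S8   S6 
   S6     S9  S10 
 * S7    S10  S11 
   S8    S11   S9 
   S9    S11   S9 
   S10    S9  S10 
 * S11   S10  S11 
(> = start, * = accepting)

start=S0 accept=S7,S11 S0-p->S1 S0-q->S2 S1-p->S3 S1-q->S4 S2-p->S4 S2-q->S5 S3-p->S6 S3-q->S7 S4-p->S7 S4-q->S8 S5-p->S8 S5-q->S6 S6-p->S9 S6-q->S10 S7-p->S10 S7-q->S11 S8-p->S11 S8-q->S9 S9-p->S11 S9-q->S9 S10-p->S9 S10-q->S10 S11-p->S10 S11-q->S11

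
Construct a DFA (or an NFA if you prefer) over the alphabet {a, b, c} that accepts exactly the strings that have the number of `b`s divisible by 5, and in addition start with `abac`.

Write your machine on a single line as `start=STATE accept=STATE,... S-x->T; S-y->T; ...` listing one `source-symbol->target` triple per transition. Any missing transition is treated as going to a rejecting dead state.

start=q0; accept=q9; q0-a->q1; q0-b->q2; q0-c->q2; q1-a->q2; q1-b->q3; q1-c->q2; q2-a->q2; q2-b->q2; q2-c->q2; q3-a->q4; q3-b->q2; q3-c->q2; q4-a->q2; q4-b->q2; q4-c->q5; q5-a->q5; q5-b->q6; q5-c->q5; q6-a->q6; q6-b->q7; q6-c->q6; q7-a->q7; q7-b->q8; q7-c->q7; q8-a->q8; q8-b->q9; q8-c->q8; q9-a->q9; q9-b->q5; q9-c->q9

Run two small machines in parallel and take their product. The first has 5 states tracking the count of `b`s modulo 5; the second has 6 states tracking whether the input so far still matches the prefix `abac`. A product state is a pair (one from each), accepting exactly when both do. Minimizing collapses redundant product states.
A 10-state machine:
        a   b   c  
>  q0   q1  q2  q2 
   q1   q2  q3  q2 
   q2   q2  q2  q2 
   q3   q4  q2  q2 
   q4   q2  q2  q5 
   q5   q5  q6  q5 
   q6   q6  q7  q6 
   q7   q7  q8  q7 
   q8   q8  q9  q8 
 * q9   q9  q5  q9 
(> = start, * = accepting)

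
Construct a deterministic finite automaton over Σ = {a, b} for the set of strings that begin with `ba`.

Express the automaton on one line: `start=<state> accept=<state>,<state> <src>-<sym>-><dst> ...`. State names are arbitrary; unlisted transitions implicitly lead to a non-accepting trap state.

Check the first 2 symbols one by one: S0 through S1 record how many have matched `ba` so far; any wrong symbol goes to the dead state S3. After all 2 match we enter the accepting sink S2.
A 4-state machine:
        a   b  
>  S0   S3  S1 
   S1   S2  S3 
 * S2   S2  S2 
   S3   S3  S3 
(> = start, * = accepting)

start=S0 accept=S2 S0-a->S3 S0-b->S1 S1-a->S2 S1-b->S3 S2-a->S2 S2-b->S2 S3-a->S3 S3-b->S3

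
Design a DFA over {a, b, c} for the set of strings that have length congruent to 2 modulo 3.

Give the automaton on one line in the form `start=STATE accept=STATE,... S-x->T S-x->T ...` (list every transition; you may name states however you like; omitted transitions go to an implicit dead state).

start=S0 accept=S2 S0-a->S1 S0-b->S1 S0-c->S1 S1-a->S2 S1-b->S2 S1-c->S2 S2-a->S0 S2-b->S0 S2-c->S0

Count input length modulo 3: every symbol advances one step around the cycle S0 → S1 → S2 → S0. Accept at S2.
With 3 states:
        a   b   c  
>  S0   S1  S1  S1 
   S1   S2  S2  S2 
 * S2   S0  S0  S0 
(> = start, * = accepting)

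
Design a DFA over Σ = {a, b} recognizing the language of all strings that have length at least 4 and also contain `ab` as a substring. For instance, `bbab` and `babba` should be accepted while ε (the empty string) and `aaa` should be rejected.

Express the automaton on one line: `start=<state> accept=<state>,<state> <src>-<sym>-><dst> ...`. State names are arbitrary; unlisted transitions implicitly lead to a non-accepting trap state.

Handle the two conditions separately and then intersect. The first has 6 states tracking the input length, saturating at 5; the second has 3 states tracking whether and how much of `ab` has been seen. A product state is a pair (one from each), accepting exactly when both do.
15 states suffice.
          a    b  
>  s0     s1   s2 
   s1     s3   s4 
   s2     s3   s5 
   s3     s6   s7 
   s4     s7   s7 
   s5     s6   s8 
   s6     s9  s10 
   s7    s10  s10 
   s8     s9  s11 
   s9    s12  s13 
 * s10   s13  s13 
   s11   s12  s14 
   s12   s12  s13 
 * s13   s13  s13 
   s14   s12  s14 
(> = start, * = accepting)

start=s0 accept=s10,s13 s0-a->s1 s0-b->s2 s1-a->s3 s1-b->s4 s2-a->s3 s2-b->s5 s3-a->s6 s3-b->s7 s4-a->s7 s4-b->s7 s5-a->s6 s5-b->s8 s6-a->s9 s6-b->s10 s7-a->s10 s7-b->s10 s8-a->s9 s8-b->s11 s9-a->s12 s9-b->s13 s10-a->s13 s10-b->s13 s11-a->s12 s11-b->s14 s12-a->s12 s12-b->s13 s13-a->s13 s13-b->s13 s14-a->s12 s14-b->s14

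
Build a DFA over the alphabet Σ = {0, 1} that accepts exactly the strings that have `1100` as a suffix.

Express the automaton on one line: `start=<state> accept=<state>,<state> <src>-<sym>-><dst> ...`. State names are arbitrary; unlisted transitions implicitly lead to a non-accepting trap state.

Let each state record the length of the longest suffix of the input read so far that is also a prefix of `1100`. B means the last symbol is `1`; C means the last 2 symbols are `11`; D means the last 3 symbols are `110`; E means the last 4 symbols are `1100`. Accept only at E, where the string currently ends in `1100`.
5 states suffice.
       0  1 
>  A   A  B 
   B   A  C 
   C   D  C 
   D   E  B 
 * E   A  B 
(> = start, * = accepting)

start=A accept=E A-0->A A-1->B B-0->A B-1->C C-0->D C-1->C D-0->E D-1->B E-0->A E-1->B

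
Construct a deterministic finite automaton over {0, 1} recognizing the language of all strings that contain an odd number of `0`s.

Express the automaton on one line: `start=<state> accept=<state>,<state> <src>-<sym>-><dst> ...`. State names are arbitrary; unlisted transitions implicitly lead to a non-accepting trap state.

start=S0 accept=S1 S0-0->S1 S0-1->S0 S1-0->S0 S1-1->S1

Keep the running count of `0`s modulo 2: each `0` advances along the cycle S0 → S1 → S0 while other symbols loop. Accept at S1.
A 2-state machine:
        0   1  
>  S0   S1  S0 
 * S1   S0  S1 
(> = start, * = accepting)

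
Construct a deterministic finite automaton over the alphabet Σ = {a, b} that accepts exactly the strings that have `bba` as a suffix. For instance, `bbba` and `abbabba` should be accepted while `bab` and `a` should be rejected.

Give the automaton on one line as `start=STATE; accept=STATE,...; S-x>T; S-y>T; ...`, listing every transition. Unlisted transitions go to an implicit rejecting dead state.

Remember how much of `bba` the current input suffix matches. State s0 means no match yet; s1 means the last symbol is `b`; s2 means the last 2 symbols are `bb`; s3 means the last 3 symbols are `bba`. Only s3 accepts. On a mismatch, fall back to the longest proper suffix that is still a prefix of `bba`.
        a   b  
>  s0   s0  s1 
   s1   s0  s2 
   s2   s3  s2 
 * s3   s0  s1 
(> = start, * = accepting)

start=s0; accept=s3; s0-a>s0; s0-b>s1; s1-a>s0; s1-b>s2; s2-a>s3; s2-b>s2; s3-a>s0; s3-b>s1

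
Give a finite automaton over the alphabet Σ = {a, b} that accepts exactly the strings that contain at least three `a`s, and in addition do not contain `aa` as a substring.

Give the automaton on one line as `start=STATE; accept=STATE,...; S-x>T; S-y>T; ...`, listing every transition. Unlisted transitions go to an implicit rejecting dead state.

Handle the two conditions separately and then intersect. One (5 states) tracks the count of `a`s, saturating at 4; the other (3 states) tracks partial matches of the forbidden pattern `aa`. Each combined state is a pair, one component from each; accept when both components accept. After merging equivalent states the machine shrinks.
With 8 states:
        a   b  
>  s0   s1  s0 
   s1   s2  s3 
   s2   s2  s2 
   s3   s4  s3 
   s4   s2  s5 
   s5   s6  s5 
 * s6   s2  s7 
 * s7   s6  s7 
(> = start, * = accepting)

start=s0; accept=s6,s7; s0-a>s1; s0-b>s0; s1-a>s2; s1-b>s3; s2-a>s2; s2-b>s2; s3-a>s4; s3-b>s3; s4-a>s2; s4-b>s5; s5-a>s6; s5-b>s5; s6-a>s2; s6-b>s7; s7-a>s6; s7-b>s7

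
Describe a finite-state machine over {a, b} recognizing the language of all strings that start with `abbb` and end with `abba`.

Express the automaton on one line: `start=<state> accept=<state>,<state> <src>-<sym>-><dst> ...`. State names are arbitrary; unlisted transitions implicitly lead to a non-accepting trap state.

Build one automaton per condition and run them in lockstep. The first has 6 states tracking whether the input so far still matches the prefix `abbb`; the second has 5 states tracking how much of the suffix `abba` has currently been matched. A product state is a pair (one from each), accepting exactly when both do. Equivalent product states are then merged.
With 10 states:
        a   b  
>  q0   q1  q2 
   q1   q2  q3 
   q2   q2  q2 
   q3   q2  q4 
   q4   q2  q5 
   q5   q6  q5 
   q6   q6  q7 
   q7   q6  q8 
   q8   q9  q5 
 * q9   q6  q7 
(> = start, * = accepting)

start=q0 accept=q9 q0-a->q1 q0-b->q2 q1-a->q2 q1-b->q3 q2-a->q2 q2-b->q2 q3-a->q2 q3-b->q4 q4-a->q2 q4-b->q5 q5-a->q6 q5-b->q5 q6-a->q6 q6-b->q7 q7-a->q6 q7-b->q8 q8-a->q9 q8-b->q5 q9-a->q6 q9-b->q7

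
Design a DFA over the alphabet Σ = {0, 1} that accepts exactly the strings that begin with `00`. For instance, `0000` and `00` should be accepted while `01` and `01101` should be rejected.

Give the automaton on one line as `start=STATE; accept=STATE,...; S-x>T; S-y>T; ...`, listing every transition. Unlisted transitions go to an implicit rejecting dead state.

Check the first 2 symbols one by one: A through B record how many have matched `00` so far; any wrong symbol goes to the dead state D. After all 2 match we enter the accepting sink C.
With 4 states:
       0  1 
>  A   B  D 
   B   C  D 
 * C   C  C 
   D   D  D 
(> = start, * = accepting)

start=A; accept=C; A-0>B; A-1>D; B-0>C; B-1>D; C-0>C; C-1>C; D-0>D; D-1>D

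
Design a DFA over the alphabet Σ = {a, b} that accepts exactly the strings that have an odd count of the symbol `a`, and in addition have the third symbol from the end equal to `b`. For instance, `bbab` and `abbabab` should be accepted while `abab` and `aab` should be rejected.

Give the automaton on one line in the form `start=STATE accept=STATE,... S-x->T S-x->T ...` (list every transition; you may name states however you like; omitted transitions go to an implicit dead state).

Build one automaton per condition and run them in lockstep. The first has 2 states tracking the count of `a`s modulo 2; the second has 15 states tracking the last 3 symbols read. A product state is a pair (one from each), accepting exactly when both do. After merging equivalent states the machine shrinks.
With 12 states:
          a    b  
>  q0     q1   q2 
   q1     q0   q3 
   q2     q4   q5 
   q3     q6   q7 
   q4     q0   q8 
   q5     q9   q5 
   q6    q10   q2 
   q7     q6  q11 
 * q8     q6   q7 
 * q9     q0   q8 
 * q10    q0   q3 
 * q11    q6  q11 
(> = start, * = accepting)

start=q0 accept=q8,q9,q10,q11 q0-a->q1 q0-b->q2 q1-a->q0 q1-b->q3 q2-a->q4 q2-b->q5 q3-a->q6 q3-b->q7 q4-a->q0 q4-b->q8 q5-a->q9 q5-b->q5 q6-a->q10 q6-b->q2 q7-a->q6 q7-b->q11 q8-a->q6 q8-b->q7 q9-a->q0 q9-b->q8 q10-a->q0 q10-b->q3 q11-a->q6 q11-b->q11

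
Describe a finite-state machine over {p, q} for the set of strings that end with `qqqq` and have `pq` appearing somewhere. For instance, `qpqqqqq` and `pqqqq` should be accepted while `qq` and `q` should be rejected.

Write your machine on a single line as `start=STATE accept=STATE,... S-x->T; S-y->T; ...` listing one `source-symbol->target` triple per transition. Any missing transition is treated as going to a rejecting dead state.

Handle the two conditions separately and then intersect. One (5 states) tracks how much of the suffix `qqqq` has currently been matched; the other (3 states) tracks whether and how much of `pq` has been seen. Each combined state is a pair, one component from each; accept when both components accept. After merging equivalent states the machine shrinks.
6 states suffice.
        p   q  
>  S0   S1  S0 
   S1   S1  S2 
   S2   S1  S3 
   S3   S1  S4 
   S4   S1  S5 
 * S5   S1  S5 
(> = start, * = accepting)

start=S0; accept=S5; S0-p->S1; S0-q->S0; S1-p->S1; S1-q->S2; S2-p->S1; S2-q->S3; S3-p->S1; S3-q->S4; S4-p->S1; S4-q->S5; S5-p->S1; S5-q->S5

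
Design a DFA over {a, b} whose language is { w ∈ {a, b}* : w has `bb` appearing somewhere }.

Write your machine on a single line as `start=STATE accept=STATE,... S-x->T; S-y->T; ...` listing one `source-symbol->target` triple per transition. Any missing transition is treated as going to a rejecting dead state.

Track how much of `bb` has been matched so far: state s0 is no progress, s2 is the absorbing accept state reached once `bb` has occurred. Intermediate states record partial matches; on a mismatch, fall back to the longest reusable overlap.
3 states suffice.
        a   b  
>  s0   s0  s1 
   s1   s0  s2 
 * s2   s2  s2 
(> = start, * = accepting)

start=s0; accept=s2; s0-a->s0; s0-b->s1; s1-a->s0; s1-b->s2; s2-a->s2; s2-b->s2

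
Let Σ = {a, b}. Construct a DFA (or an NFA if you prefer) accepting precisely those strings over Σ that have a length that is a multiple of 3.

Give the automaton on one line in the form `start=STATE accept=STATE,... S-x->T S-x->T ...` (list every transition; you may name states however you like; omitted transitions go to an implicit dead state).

start=s0 accept=s0 s0-a->s1 s0-b->s1 s1-a->s2 s1-b->s2 s2-a->s0 s2-b->s0

Only the length mod 3 matters, so use a 3-cycle: from any state, every input symbol moves to the next state, wrapping s2 back to s0. Mark s0 accepting.
3 states suffice.
        a   b  
>* s0   s1  s1 
   s1   s2  s2 
   s2   s0  s0 
(> = start, * = accepting)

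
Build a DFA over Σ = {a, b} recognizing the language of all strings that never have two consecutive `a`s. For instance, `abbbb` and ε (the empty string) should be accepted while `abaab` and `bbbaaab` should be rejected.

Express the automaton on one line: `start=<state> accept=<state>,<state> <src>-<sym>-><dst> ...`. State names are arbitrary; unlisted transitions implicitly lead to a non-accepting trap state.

start=S0 accept=S0,S1 S0-a->S1 S0-b->S0 S1-a->S2 S1-b->S0 S2-a->S2 S2-b->S2

Track partial matches of the forbidden pattern `aa`. State S2 is a dead state reached once `aa` has occurred; every other state accepts. S0 means no part of `aa` is currently matched.
A 3-state machine:
        a   b  
>* S0   S1  S0 
 * S1   S2  S0 
   S2   S2  S2 
(> = start, * = accepting)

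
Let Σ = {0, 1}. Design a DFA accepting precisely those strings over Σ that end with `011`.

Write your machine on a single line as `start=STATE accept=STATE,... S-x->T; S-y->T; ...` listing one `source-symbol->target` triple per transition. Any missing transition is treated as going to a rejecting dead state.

start=q0; accept=q3; q0-0->q1; q0-1->q0; q1-0->q1; q1-1->q2; q2-0->q1; q2-1->q3; q3-0->q1; q3-1->q0

Let each state record the length of the longest suffix of the input read so far that is also a prefix of `011`. q1 means the last symbol is `0`; q2 means the last 2 symbols are `01`; q3 means the last 3 symbols are `011`. Accept only at q3, where the string currently ends in `011`.
A 4-state machine:
        0   1  
>  q0   q1  q0 
   q1   q1  q2 
   q2   q1  q3 
 * q3   q1  q0 
(> = start, * = accepting)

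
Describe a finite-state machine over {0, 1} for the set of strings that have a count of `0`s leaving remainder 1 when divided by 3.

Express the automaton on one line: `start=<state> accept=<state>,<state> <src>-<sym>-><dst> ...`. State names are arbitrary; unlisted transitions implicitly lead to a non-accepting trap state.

start=S0 accept=S1 S0-0->S1 S0-1->S0 S1-0->S2 S1-1->S1 S2-0->S0 S2-1->S2

Keep the running count of `0`s modulo 3: each `0` advances along the cycle S0 → S1 → S2 → S0 while other symbols loop. Accept at S1.
3 states suffice.
        0   1  
>  S0   S1  S0 
 * S1   S2  S1 
   S2   S0  S2 
(> = start, * = accepting)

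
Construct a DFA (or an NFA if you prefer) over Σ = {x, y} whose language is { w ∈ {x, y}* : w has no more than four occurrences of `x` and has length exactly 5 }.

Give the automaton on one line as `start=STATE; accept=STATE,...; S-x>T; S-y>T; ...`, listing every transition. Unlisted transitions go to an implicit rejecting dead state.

Build one automaton per condition and run them in lockstep. One (6 states) tracks the count of `x`s, saturating at 5; the other (7 states) tracks the input length, saturating at 6. Each combined state is a pair, one component from each; accept when both components accept. Minimizing collapses redundant product states.
With 11 states:
          x    y  
>  s0     s1   s2 
   s1     s3   s4 
   s2     s4   s4 
   s3     s5   s6 
   s4     s6   s6 
   s5     s7   s8 
   s6     s8   s8 
   s7     s9  s10 
   s8    s10  s10 
   s9     s9   s9 
 * s10    s9   s9 
(> = start, * = accepting)

start=s0; accept=s10; s0-x>s1; s0-y>s2; s1-x>s3; s1-y>s4; s2-x>s4; s2-y>s4; s3-x>s5; s3-y>s6; s4-x>s6; s4-y>s6; s5-x>s7; s5-y>s8; s6-x>s8; s6-y>s8; s7-x>s9; s7-y>s10; s8-x>s10; s8-y>s10; s9-x>s9; s9-y>s9; s10-x>s9; s10-y>s9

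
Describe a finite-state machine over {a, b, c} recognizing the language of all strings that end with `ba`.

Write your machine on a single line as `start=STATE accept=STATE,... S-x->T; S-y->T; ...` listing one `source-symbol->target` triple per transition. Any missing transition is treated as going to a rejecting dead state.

Let each state record the length of the longest suffix of the input read so far that is also a prefix of `ba`. q1 means the last symbol is `b`; q2 means the last 2 symbols are `ba`. Accept only at q2, where the string currently ends in `ba`.
3 states suffice.
        a   b   c  
>  q0   q0  q1  q0 
   q1   q2  q1  q0 
 * q2   q0  q1  q0 
(> = start, * = accepting)

start=q0; accept=q2; q0-a->q0; q0-b->q1; q0-c->q0; q1-a->q2; q1-b->q1; q1-c->q0; q2-a->q0; q2-b->q1; q2-c->q0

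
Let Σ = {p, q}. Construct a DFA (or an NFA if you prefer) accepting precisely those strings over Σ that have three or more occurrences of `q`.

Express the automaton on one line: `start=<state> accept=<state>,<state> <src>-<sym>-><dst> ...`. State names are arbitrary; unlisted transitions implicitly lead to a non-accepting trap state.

Count `q`s, saturating at 4: states s0 through s3 mean 0 through 3 `q`s seen; s4 means more than 3. Each `q` increments (capped at s4); other symbols loop. Accept from {s3, s4}.
        p   q  
>  s0   s0  s1 
   s1   s1  s2 
   s2   s2  s3 
 * s3   s3  s4 
 * s4   s4  s4 
(> = start, * = accepting)

start=s0 accept=s3,s4 s0-p->s0 s0-q->s1 s1-p->s1 s1-q->s2 s2-p->s2 s2-q->s3 s3-p->s3 s3-q->s4 s4-p->s4 s4-q->s4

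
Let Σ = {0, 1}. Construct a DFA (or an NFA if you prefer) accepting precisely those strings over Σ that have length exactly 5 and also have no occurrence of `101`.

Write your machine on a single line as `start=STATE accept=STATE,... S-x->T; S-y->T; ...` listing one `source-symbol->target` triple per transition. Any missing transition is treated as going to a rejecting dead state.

start=A; accept=M; A-0->B; A-1->C; B-0->D; B-1->E; C-0->F; C-1->E; D-0->G; D-1->H; E-0->I; E-1->H; F-0->G; F-1->J; G-0->K; G-1->K; H-0->L; H-1->K; I-0->K; I-1->J; J-0->J; J-1->J; K-0->M; K-1->M; L-0->M; L-1->J; M-0->J; M-1->J

Run two small machines in parallel and take their product. The first has 7 states tracking the input length, saturating at 6; the second has 4 states tracking partial matches of the forbidden pattern `101`. A product state is a pair (one from each), accepting exactly when both do. Minimizing collapses redundant product states.
A 13-state machine:
       0  1 
>  A   B  C 
   B   D  E 
   C   F  E 
   D   G  H 
   E   I  H 
   F   G  J 
   G   K  K 
   H   L  K 
   I   K  J 
   J   J  J 
   K   M  M 
   L   M  J 
 * M   J  J 
(> = start, * = accepting)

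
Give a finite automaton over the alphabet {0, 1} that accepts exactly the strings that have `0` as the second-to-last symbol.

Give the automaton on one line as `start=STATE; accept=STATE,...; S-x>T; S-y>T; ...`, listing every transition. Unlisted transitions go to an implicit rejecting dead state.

Because acceptance depends on a position counted from the end, the machine has to buffer the most recent 2 symbols. Make each state the string of the last up-to-2 symbols read; on input `x` shift the window left and append `x`. Accept when the buffered window has length 2 and begins with `0`.
A 7-state machine:
        0   1  
>  S0   S1  S2 
   S1   S3  S4 
   S2   S5  S6 
 * S3   S3  S4 
 * S4   S5  S6 
   S5   S3  S4 
   S6   S5  S6 
(> = start, * = accepting)

start=S0; accept=S3,S4; S0-0>S1; S0-1>S2; S1-0>S3; S1-1>S4; S2-0>S5; S2-1>S6; S3-0>S3; S3-1>S4; S4-0>S5; S4-1>S6; S5-0>S3; S5-1>S4; S6-0>S5; S6-1>S6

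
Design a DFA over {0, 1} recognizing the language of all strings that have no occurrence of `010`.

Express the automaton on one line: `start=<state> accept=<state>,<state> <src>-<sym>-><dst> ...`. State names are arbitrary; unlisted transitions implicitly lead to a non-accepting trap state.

Track partial matches of the forbidden pattern `010`. State q3 is a dead state reached once `010` has occurred; every other state accepts. q0 means no part of `010` is currently matched.
With 4 states:
        0   1  
>* q0   q1  q0 
 * q1   q1  q2 
 * q2   q3  q0 
   q3   q3  q3 
(> = start, * = accepting)

start=q0 accept=q0,q1,q2 q0-0->q1 q0-1->q0 q1-0->q1 q1-1->q2 q2-0->q3 q2-1->q0 q3-0->q3 q3-1->q3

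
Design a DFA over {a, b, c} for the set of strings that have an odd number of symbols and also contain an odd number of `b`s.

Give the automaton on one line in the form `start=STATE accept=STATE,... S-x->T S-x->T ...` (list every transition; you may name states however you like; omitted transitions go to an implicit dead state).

start=q0 accept=q2 q0-a->q1 q0-b->q2 q0-c->q1 q1-a->q0 q1-b->q3 q1-c->q0 q2-a->q3 q2-b->q0 q2-c->q3 q3-a->q2 q3-b->q1 q3-c->q2

Build one automaton per condition and run them in lockstep. The first has 2 states tracking the input length modulo 2; the second has 2 states tracking the count of `b`s modulo 2. A product state is a pair (one from each), accepting exactly when both do.
        a   b   c  
>  q0   q1  q2  q1 
   q1   q0  q3  q0 
 * q2   q3  q0  q3 
   q3   q2  q1  q2 
(> = start, * = accepting)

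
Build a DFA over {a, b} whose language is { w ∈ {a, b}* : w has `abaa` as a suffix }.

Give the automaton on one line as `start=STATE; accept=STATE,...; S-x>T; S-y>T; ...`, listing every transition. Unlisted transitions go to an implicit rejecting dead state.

start=q0; accept=q4; q0-a>q1; q0-b>q0; q1-a>q1; q1-b>q2; q2-a>q3; q2-b>q0; q3-a>q4; q3-b>q2; q4-a>q1; q4-b>q2

Let each state record the length of the longest suffix of the input read so far that is also a prefix of `abaa`. q1 means the last symbol is `a`; q2 means the last 2 symbols are `ab`; q3 means the last 3 symbols are `aba`; q4 means the last 4 symbols are `abaa`. Accept only at q4, where the string currently ends in `abaa`.
A 5-state machine:
        a   b  
>  q0   q1  q0 
   q1   q1  q2 
   q2   q3  q0 
   q3   q4  q2 
 * q4   q1  q2 
(> = start, * = accepting)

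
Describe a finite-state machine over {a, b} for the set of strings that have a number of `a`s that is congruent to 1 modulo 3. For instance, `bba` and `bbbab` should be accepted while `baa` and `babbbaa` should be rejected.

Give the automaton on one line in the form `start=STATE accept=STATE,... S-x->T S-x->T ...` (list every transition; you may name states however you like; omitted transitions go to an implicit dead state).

The only thing that matters is how many `a`s have appeared, reduced mod 3. Use one state per residue: S0 for 0, …, S2 for 2. Reading `a` moves to the next residue; anything else stays put. S1 is accepting.
3 states suffice.
        a   b  
>  S0   S1  S0 
 * S1   S2  S1 
   S2   S0  S2 
(> = start, * = accepting)

start=S0 accept=S1 S0-a->S1 S0-b->S0 S1-a->S2 S1-b->S1 S2-a->S0 S2-b->S2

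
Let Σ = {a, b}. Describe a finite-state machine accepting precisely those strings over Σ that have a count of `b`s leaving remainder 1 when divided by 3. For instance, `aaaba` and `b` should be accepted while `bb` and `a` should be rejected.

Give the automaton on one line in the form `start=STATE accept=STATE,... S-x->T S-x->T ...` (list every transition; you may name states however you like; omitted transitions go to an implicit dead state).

start=q0 accept=q1 q0-a->q0 q0-b->q1 q1-a->q1 q1-b->q2 q2-a->q2 q2-b->q0

Keep the running count of `b`s modulo 3: each `b` advances along the cycle q0 → q1 → q2 → q0 while other symbols loop. Accept at q1.
        a   b  
>  q0   q0  q1 
 * q1   q1  q2 
   q2   q2  q0 
(> = start, * = accepting)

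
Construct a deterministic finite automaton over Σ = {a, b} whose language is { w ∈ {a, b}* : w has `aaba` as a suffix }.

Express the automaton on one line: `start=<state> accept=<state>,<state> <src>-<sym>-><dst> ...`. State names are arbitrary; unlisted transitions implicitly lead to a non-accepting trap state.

Remember how much of `aaba` the current input suffix matches. State q0 means no match yet; q1 means the last symbol is `a`; q2 means the last 2 symbols are `aa`; q3 means the last 3 symbols are `aab`; q4 means the last 4 symbols are `aaba`. Only q4 accepts. On a mismatch, fall back to the longest proper suffix that is still a prefix of `aaba`.
5 states suffice.
        a   b  
>  q0   q1  q0 
   q1   q2  q0 
   q2   q2  q3 
   q3   q4  q0 
 * q4   q2  q0 
(> = start, * = accepting)

start=q0 accept=q4 q0-a->q1 q0-b->q0 q1-a->q2 q1-b->q0 q2-a->q2 q2-b->q3 q3-a->q4 q3-b->q0 q4-a->q2 q4-b->q0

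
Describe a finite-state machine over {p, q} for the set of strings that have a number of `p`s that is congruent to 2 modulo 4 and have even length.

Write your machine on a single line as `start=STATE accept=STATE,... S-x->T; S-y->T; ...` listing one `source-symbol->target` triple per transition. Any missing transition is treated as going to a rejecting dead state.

Handle the two conditions separately and then intersect. The first has 4 states tracking the count of `p`s modulo 4; the second has 2 states tracking the input length modulo 2. A product state is a pair (one from each), accepting exactly when both do.
With 8 states:
       p  q 
>  A   B  C 
   B   D  E 
   C   E  A 
 * D   F  G 
   E   G  B 
   F   A  H 
   G   H  D 
   H   C  F 
(> = start, * = accepting)

start=A; accept=D; A-p->B; A-q->C; B-p->D; B-q->E; C-p->E; C-q->A; D-p->F; D-q->G; E-p->G; E-q->B; F-p->A; F-q->H; G-p->H; G-q->D; H-p->C; H-q->F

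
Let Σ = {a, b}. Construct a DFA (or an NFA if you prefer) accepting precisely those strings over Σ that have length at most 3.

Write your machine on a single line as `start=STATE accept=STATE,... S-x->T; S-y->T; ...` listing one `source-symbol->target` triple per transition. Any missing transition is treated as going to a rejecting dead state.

We only need to distinguish lengths 0, 1, …, 3, and '>3'. Chain q0 → q1 → q2 → q3 → q4 on every symbol, with q4 looping. Accepting states: {q0, q1, q2, q3}.
5 states suffice.
        a   b  
>* q0   q1  q1 
 * q1   q2  q2 
 * q2   q3  q3 
 * q3   q4  q4 
   q4   q4  q4 
(> = start, * = accepting)

start=q0; accept=q0,q1,q2,q3; q0-a->q1; q0-b->q1; q1-a->q2; q1-b->q2; q2-a->q3; q2-b->q3; q3-a->q4; q3-b->q4; q4-a->q4; q4-b->q4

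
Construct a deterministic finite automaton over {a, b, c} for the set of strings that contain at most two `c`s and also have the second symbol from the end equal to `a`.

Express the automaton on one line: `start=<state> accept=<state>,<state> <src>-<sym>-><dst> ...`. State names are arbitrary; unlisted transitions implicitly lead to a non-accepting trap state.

start=S0 accept=S3,S4,S5,S8,S9,S12 S0-a->S1 S0-b->S0 S0-c->S2 S1-a->S3 S1-b->S4 S1-c->S5 S2-a->S6 S2-b->S2 S2-c->S7 S3-a->S3 S3-b->S4 S3-c->S5 S4-a->S1 S4-b->S0 S4-c->S2 S5-a->S6 S5-b->S2 S5-c->S7 S6-a->S8 S6-b->S5 S6-c->S9 S7-a->S10 S7-b->S7 S7-c->S11 S8-a->S8 S8-b->S5 S8-c->S9 S9-a->S10 S9-b->S7 S9-c->S11 S10-a->S12 S10-b->S9 S10-c->S11 S11-a->S11 S11-b->S11 S11-c->S11 S12-a->S12 S12-b->S9 S12-c->S11

Handle the two conditions separately and then intersect. The first has 4 states tracking the count of `c`s, saturating at 3; the second has 13 states tracking the last 2 symbols read. A product state is a pair (one from each), accepting exactly when both do. Minimizing collapses redundant product states.
With 13 states:
          a    b    c  
>  S0     S1   S0   S2 
   S1     S3   S4   S5 
   S2     S6   S2   S7 
 * S3     S3   S4   S5 
 * S4     S1   S0   S2 
 * S5     S6   S2   S7 
   S6     S8   S5   S9 
   S7    S10   S7  S11 
 * S8     S8   S5   S9 
 * S9    S10   S7  S11 
   S10   S12   S9  S11 
   S11   S11  S11  S11 
 * S12   S12   S9  S11 
(> = start, * = accepting)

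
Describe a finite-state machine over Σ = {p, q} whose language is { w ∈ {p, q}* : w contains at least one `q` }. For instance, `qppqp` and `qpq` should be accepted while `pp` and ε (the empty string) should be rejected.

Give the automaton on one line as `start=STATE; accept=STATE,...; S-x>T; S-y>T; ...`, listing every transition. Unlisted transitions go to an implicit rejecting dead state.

Only the number of `q`s matters, and only up to 2. Make a chain s0 → s1 → s2 advanced by each `q` (with s2 absorbing); every other symbol self-loops. The accepting set is {s1, s2}.
3 states suffice.
        p   q  
>  s0   s0  s1 
 * s1   s1  s2 
 * s2   s2  s2 
(> = start, * = accepting)

start=s0; accept=s1,s2; s0-p>s0; s0-q>s1; s1-p>s1; s1-q>s2; s2-p>s2; s2-q>s2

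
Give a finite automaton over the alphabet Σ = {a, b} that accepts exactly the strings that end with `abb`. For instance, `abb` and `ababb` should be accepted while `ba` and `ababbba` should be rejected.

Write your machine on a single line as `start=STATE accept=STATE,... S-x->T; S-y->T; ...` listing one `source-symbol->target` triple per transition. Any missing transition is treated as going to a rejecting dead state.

Remember how much of `abb` the current input suffix matches. State q0 means no match yet; q1 means the last symbol is `a`; q2 means the last 2 symbols are `ab`; q3 means the last 3 symbols are `abb`. Only q3 accepts. On a mismatch, fall back to the longest proper suffix that is still a prefix of `abb`.
A 4-state machine:
        a   b  
>  q0   q1  q0 
   q1   q1  q2 
   q2   q1  q3 
 * q3   q1  q0 
(> = start, * = accepting)

start=q0; accept=q3; q0-a->q1; q0-b->q0; q1-a->q1; q1-b->q2; q2-a->q1; q2-b->q3; q3-a->q1; q3-b->q0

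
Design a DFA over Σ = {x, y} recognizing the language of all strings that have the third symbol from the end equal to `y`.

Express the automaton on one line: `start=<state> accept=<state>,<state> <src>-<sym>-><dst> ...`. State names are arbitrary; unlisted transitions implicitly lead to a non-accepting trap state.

A DFA must remember the last 3 symbols (since which symbol is third-to-last isn't known until the input ends). Use one state per possible window of the last ≤3 symbols; accept from those whose window starts with `y`.
With 15 states:
          x    y  
>  q0     q1   q2 
   q1     q3   q4 
   q2     q5   q6 
   q3     q7   q8 
   q4     q9  q10 
   q5    q11  q12 
   q6    q13  q14 
   q7     q7   q8 
   q8     q9  q10 
   q9    q11  q12 
   q10   q13  q14 
 * q11    q7   q8 
 * q12    q9  q10 
 * q13   q11  q12 
 * q14   q13  q14 
(> = start, * = accepting)

start=q0 accept=q11,q12,q13,q14 q0-x->q1 q0-y->q2 q1-x->q3 q1-y->q4 q2-x->q5 q2-y->q6 q3-x->q7 q3-y->q8 q4-x->q9 q4-y->q10 q5-x->q11 q5-y->q12 q6-x->q13 q6-y->q14 q7-x->q7 q7-y->q8 q8-x->q9 q8-y->q10 q9-x->q11 q9-y->q12 q10-x->q13 q10-y->q14 q11-x->q7 q11-y->q8 q12-x->q9 q12-y->q10 q13-x->q11 q13-y->q12 q14-x->q13 q14-y->q14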